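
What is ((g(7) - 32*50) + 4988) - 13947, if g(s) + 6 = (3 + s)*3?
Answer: -10535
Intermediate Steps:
g(s) = 3 + 3*s (g(s) = -6 + (3 + s)*3 = -6 + (9 + 3*s) = 3 + 3*s)
((g(7) - 32*50) + 4988) - 13947 = (((3 + 3*7) - 32*50) + 4988) - 13947 = (((3 + 21) - 1600) + 4988) - 13947 = ((24 - 1600) + 4988) - 13947 = (-1576 + 4988) - 13947 = 3412 - 13947 = -10535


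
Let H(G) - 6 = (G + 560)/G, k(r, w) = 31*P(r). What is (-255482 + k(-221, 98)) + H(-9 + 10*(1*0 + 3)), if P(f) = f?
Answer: -786898/3 ≈ -2.6230e+5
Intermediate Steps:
k(r, w) = 31*r
H(G) = 6 + (560 + G)/G (H(G) = 6 + (G + 560)/G = 6 + (560 + G)/G)
(-255482 + k(-221, 98)) + H(-9 + 10*(1*0 + 3)) = (-255482 + 31*(-221)) + (7 + 560/(-9 + 10*(1*0 + 3))) = (-255482 - 6851) + (7 + 560/(-9 + 10*(0 + 3))) = -262333 + (7 + 560/(-9 + 10*3)) = -262333 + (7 + 560/(-9 + 30)) = -262333 + (7 + 560/21) = -262333 + (7 + 560*(1/21)) = -262333 + (7 + 80/3) = -262333 + 101/3 = -786898/3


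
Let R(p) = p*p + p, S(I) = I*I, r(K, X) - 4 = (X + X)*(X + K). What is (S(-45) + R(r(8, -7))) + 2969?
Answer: 5084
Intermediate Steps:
r(K, X) = 4 + 2*X*(K + X) (r(K, X) = 4 + (X + X)*(X + K) = 4 + (2*X)*(K + X) = 4 + 2*X*(K + X))
S(I) = I**2
R(p) = p + p**2 (R(p) = p**2 + p = p + p**2)
(S(-45) + R(r(8, -7))) + 2969 = ((-45)**2 + (4 + 2*(-7)**2 + 2*8*(-7))*(1 + (4 + 2*(-7)**2 + 2*8*(-7)))) + 2969 = (2025 + (4 + 2*49 - 112)*(1 + (4 + 2*49 - 112))) + 2969 = (2025 + (4 + 98 - 112)*(1 + (4 + 98 - 112))) + 2969 = (2025 - 10*(1 - 10)) + 2969 = (2025 - 10*(-9)) + 2969 = (2025 + 90) + 2969 = 2115 + 2969 = 5084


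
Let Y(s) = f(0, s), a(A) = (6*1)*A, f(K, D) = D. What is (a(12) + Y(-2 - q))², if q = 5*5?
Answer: 2025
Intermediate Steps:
q = 25
a(A) = 6*A
Y(s) = s
(a(12) + Y(-2 - q))² = (6*12 + (-2 - 1*25))² = (72 + (-2 - 25))² = (72 - 27)² = 45² = 2025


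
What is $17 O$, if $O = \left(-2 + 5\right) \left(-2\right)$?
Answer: $-102$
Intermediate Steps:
$O = -6$ ($O = 3 \left(-2\right) = -6$)
$17 O = 17 \left(-6\right) = -102$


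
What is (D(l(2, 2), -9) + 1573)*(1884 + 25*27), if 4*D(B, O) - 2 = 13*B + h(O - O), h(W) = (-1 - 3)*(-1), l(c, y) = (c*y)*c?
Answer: 8191359/2 ≈ 4.0957e+6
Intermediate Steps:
l(c, y) = y*c²
h(W) = 4 (h(W) = -4*(-1) = 4)
D(B, O) = 3/2 + 13*B/4 (D(B, O) = ½ + (13*B + 4)/4 = ½ + (4 + 13*B)/4 = ½ + (1 + 13*B/4) = 3/2 + 13*B/4)
(D(l(2, 2), -9) + 1573)*(1884 + 25*27) = ((3/2 + 13*(2*2²)/4) + 1573)*(1884 + 25*27) = ((3/2 + 13*(2*4)/4) + 1573)*(1884 + 675) = ((3/2 + (13/4)*8) + 1573)*2559 = ((3/2 + 26) + 1573)*2559 = (55/2 + 1573)*2559 = (3201/2)*2559 = 8191359/2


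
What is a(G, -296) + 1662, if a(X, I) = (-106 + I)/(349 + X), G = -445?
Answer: 26659/16 ≈ 1666.2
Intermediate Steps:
a(X, I) = (-106 + I)/(349 + X)
a(G, -296) + 1662 = (-106 - 296)/(349 - 445) + 1662 = -402/(-96) + 1662 = -1/96*(-402) + 1662 = 67/16 + 1662 = 26659/16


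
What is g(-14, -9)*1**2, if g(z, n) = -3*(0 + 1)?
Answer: -3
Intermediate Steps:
g(z, n) = -3 (g(z, n) = -3*1 = -3)
g(-14, -9)*1**2 = -3*1**2 = -3*1 = -3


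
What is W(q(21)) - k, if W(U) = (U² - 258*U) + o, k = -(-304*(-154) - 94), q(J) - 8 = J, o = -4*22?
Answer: 39993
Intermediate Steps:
o = -88
q(J) = 8 + J
k = -46722 (k = -(46816 - 94) = -1*46722 = -46722)
W(U) = -88 + U² - 258*U (W(U) = (U² - 258*U) - 88 = -88 + U² - 258*U)
W(q(21)) - k = (-88 + (8 + 21)² - 258*(8 + 21)) - 1*(-46722) = (-88 + 29² - 258*29) + 46722 = (-88 + 841 - 7482) + 46722 = -6729 + 46722 = 39993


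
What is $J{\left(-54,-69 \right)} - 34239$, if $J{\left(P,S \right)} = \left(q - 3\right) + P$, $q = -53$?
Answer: $-34349$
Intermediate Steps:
$J{\left(P,S \right)} = -56 + P$ ($J{\left(P,S \right)} = \left(-53 - 3\right) + P = -56 + P$)
$J{\left(-54,-69 \right)} - 34239 = \left(-56 - 54\right) - 34239 = -110 - 34239 = -34349$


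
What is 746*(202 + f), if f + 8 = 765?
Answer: 715414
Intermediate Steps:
f = 757 (f = -8 + 765 = 757)
746*(202 + f) = 746*(202 + 757) = 746*959 = 715414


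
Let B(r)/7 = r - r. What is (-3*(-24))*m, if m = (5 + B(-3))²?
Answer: 1800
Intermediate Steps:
B(r) = 0 (B(r) = 7*(r - r) = 7*0 = 0)
m = 25 (m = (5 + 0)² = 5² = 25)
(-3*(-24))*m = -3*(-24)*25 = 72*25 = 1800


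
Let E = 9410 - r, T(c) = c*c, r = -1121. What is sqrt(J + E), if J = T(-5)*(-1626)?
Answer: I*sqrt(30119) ≈ 173.55*I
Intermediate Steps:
T(c) = c**2
J = -40650 (J = (-5)**2*(-1626) = 25*(-1626) = -40650)
E = 10531 (E = 9410 - 1*(-1121) = 9410 + 1121 = 10531)
sqrt(J + E) = sqrt(-40650 + 10531) = sqrt(-30119) = I*sqrt(30119)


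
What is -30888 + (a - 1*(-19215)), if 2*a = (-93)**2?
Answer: -14697/2 ≈ -7348.5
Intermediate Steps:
a = 8649/2 (a = (1/2)*(-93)**2 = (1/2)*8649 = 8649/2 ≈ 4324.5)
-30888 + (a - 1*(-19215)) = -30888 + (8649/2 - 1*(-19215)) = -30888 + (8649/2 + 19215) = -30888 + 47079/2 = -14697/2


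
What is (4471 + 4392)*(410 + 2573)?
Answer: 26438329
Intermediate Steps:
(4471 + 4392)*(410 + 2573) = 8863*2983 = 26438329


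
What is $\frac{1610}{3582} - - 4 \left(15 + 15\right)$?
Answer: $\frac{215725}{1791} \approx 120.45$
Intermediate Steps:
$\frac{1610}{3582} - - 4 \left(15 + 15\right) = 1610 \cdot \frac{1}{3582} - \left(-4\right) 30 = \frac{805}{1791} - -120 = \frac{805}{1791} + 120 = \frac{215725}{1791}$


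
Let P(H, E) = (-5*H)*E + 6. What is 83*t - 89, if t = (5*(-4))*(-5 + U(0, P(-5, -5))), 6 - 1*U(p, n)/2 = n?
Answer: -406789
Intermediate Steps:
P(H, E) = 6 - 5*E*H (P(H, E) = -5*E*H + 6 = 6 - 5*E*H)
U(p, n) = 12 - 2*n
t = -4900 (t = (5*(-4))*(-5 + (12 - 2*(6 - 5*(-5)*(-5)))) = -20*(-5 + (12 - 2*(6 - 125))) = -20*(-5 + (12 - 2*(-119))) = -20*(-5 + (12 + 238)) = -20*(-5 + 250) = -20*245 = -4900)
83*t - 89 = 83*(-4900) - 89 = -406700 - 89 = -406789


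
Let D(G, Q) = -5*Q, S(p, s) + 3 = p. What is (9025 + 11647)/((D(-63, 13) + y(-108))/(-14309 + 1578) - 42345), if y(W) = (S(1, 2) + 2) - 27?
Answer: -263175232/539094103 ≈ -0.48818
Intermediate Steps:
S(p, s) = -3 + p
y(W) = -27 (y(W) = ((-3 + 1) + 2) - 27 = (-2 + 2) - 27 = 0 - 27 = -27)
(9025 + 11647)/((D(-63, 13) + y(-108))/(-14309 + 1578) - 42345) = (9025 + 11647)/((-5*13 - 27)/(-14309 + 1578) - 42345) = 20672/((-65 - 27)/(-12731) - 42345) = 20672/(-92*(-1/12731) - 42345) = 20672/(92/12731 - 42345) = 20672/(-539094103/12731) = 20672*(-12731/539094103) = -263175232/539094103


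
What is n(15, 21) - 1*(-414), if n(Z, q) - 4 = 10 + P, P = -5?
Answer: 423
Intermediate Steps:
n(Z, q) = 9 (n(Z, q) = 4 + (10 - 5) = 4 + 5 = 9)
n(15, 21) - 1*(-414) = 9 - 1*(-414) = 9 + 414 = 423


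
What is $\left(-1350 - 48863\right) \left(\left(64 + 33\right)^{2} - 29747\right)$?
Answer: $1021231994$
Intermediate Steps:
$\left(-1350 - 48863\right) \left(\left(64 + 33\right)^{2} - 29747\right) = - 50213 \left(97^{2} - 29747\right) = - 50213 \left(9409 - 29747\right) = \left(-50213\right) \left(-20338\right) = 1021231994$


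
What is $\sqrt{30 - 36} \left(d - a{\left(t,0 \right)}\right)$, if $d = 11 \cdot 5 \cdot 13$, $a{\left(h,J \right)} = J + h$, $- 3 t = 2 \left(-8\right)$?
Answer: $\frac{2129 i \sqrt{6}}{3} \approx 1738.3 i$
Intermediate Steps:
$t = \frac{16}{3}$ ($t = - \frac{2 \left(-8\right)}{3} = \left(- \frac{1}{3}\right) \left(-16\right) = \frac{16}{3} \approx 5.3333$)
$d = 715$ ($d = 55 \cdot 13 = 715$)
$\sqrt{30 - 36} \left(d - a{\left(t,0 \right)}\right) = \sqrt{30 - 36} \left(715 - \left(0 + \frac{16}{3}\right)\right) = \sqrt{-6} \left(715 - \frac{16}{3}\right) = i \sqrt{6} \left(715 - \frac{16}{3}\right) = i \sqrt{6} \cdot \frac{2129}{3} = \frac{2129 i \sqrt{6}}{3}$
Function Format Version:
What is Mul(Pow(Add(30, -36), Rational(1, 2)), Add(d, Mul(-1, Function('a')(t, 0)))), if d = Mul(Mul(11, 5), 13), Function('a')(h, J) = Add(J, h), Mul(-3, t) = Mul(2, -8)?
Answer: Mul(Rational(2129, 3), I, Pow(6, Rational(1, 2))) ≈ Mul(1738.3, I)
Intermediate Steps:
t = Rational(16, 3) (t = Mul(Rational(-1, 3), Mul(2, -8)) = Mul(Rational(-1, 3), -16) = Rational(16, 3) ≈ 5.3333)
d = 715 (d = Mul(55, 13) = 715)
Mul(Pow(Add(30, -36), Rational(1, 2)), Add(d, Mul(-1, Function('a')(t, 0)))) = Mul(Pow(Add(30, -36), Rational(1, 2)), Add(715, Mul(-1, Add(0, Rational(16, 3))))) = Mul(Pow(-6, Rational(1, 2)), Add(715, Mul(-1, Rational(16, 3)))) = Mul(Mul(I, Pow(6, Rational(1, 2))), Add(715, Rational(-16, 3))) = Mul(Mul(I, Pow(6, Rational(1, 2))), Rational(2129, 3)) = Mul(Rational(2129, 3), I, Pow(6, Rational(1, 2)))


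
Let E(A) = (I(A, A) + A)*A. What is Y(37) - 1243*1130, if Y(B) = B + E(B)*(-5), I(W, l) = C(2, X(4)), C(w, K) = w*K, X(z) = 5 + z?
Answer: -1414728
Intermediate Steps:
C(w, K) = K*w
I(W, l) = 18 (I(W, l) = (5 + 4)*2 = 9*2 = 18)
E(A) = A*(18 + A) (E(A) = (18 + A)*A = A*(18 + A))
Y(B) = B - 5*B*(18 + B) (Y(B) = B + (B*(18 + B))*(-5) = B - 5*B*(18 + B))
Y(37) - 1243*1130 = 37*(-89 - 5*37) - 1243*1130 = 37*(-89 - 185) - 1404590 = 37*(-274) - 1404590 = -10138 - 1404590 = -1414728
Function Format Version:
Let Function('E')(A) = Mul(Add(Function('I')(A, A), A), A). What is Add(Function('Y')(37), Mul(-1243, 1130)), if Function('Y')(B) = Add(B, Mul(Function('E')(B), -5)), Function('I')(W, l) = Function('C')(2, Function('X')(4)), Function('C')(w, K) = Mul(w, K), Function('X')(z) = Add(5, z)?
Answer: -1414728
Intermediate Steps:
Function('C')(w, K) = Mul(K, w)
Function('I')(W, l) = 18 (Function('I')(W, l) = Mul(Add(5, 4), 2) = Mul(9, 2) = 18)
Function('E')(A) = Mul(A, Add(18, A)) (Function('E')(A) = Mul(Add(18, A), A) = Mul(A, Add(18, A)))
Function('Y')(B) = Add(B, Mul(-5, B, Add(18, B))) (Function('Y')(B) = Add(B, Mul(Mul(B, Add(18, B)), -5)) = Add(B, Mul(-5, B, Add(18, B))))
Add(Function('Y')(37), Mul(-1243, 1130)) = Add(Mul(37, Add(-89, Mul(-5, 37))), Mul(-1243, 1130)) = Add(Mul(37, Add(-89, -185)), -1404590) = Add(Mul(37, -274), -1404590) = Add(-10138, -1404590) = -1414728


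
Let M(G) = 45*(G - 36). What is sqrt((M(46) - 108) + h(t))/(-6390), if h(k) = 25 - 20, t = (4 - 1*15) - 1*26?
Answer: -sqrt(347)/6390 ≈ -0.0029152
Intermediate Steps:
t = -37 (t = (4 - 15) - 26 = -11 - 26 = -37)
h(k) = 5
M(G) = -1620 + 45*G (M(G) = 45*(-36 + G) = -1620 + 45*G)
sqrt((M(46) - 108) + h(t))/(-6390) = sqrt(((-1620 + 45*46) - 108) + 5)/(-6390) = sqrt(((-1620 + 2070) - 108) + 5)*(-1/6390) = sqrt((450 - 108) + 5)*(-1/6390) = sqrt(342 + 5)*(-1/6390) = sqrt(347)*(-1/6390) = -sqrt(347)/6390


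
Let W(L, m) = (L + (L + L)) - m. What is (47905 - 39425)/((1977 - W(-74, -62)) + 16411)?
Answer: 2120/4637 ≈ 0.45719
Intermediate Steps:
W(L, m) = -m + 3*L (W(L, m) = (L + 2*L) - m = 3*L - m = -m + 3*L)
(47905 - 39425)/((1977 - W(-74, -62)) + 16411) = (47905 - 39425)/((1977 - (-1*(-62) + 3*(-74))) + 16411) = 8480/((1977 - (62 - 222)) + 16411) = 8480/((1977 - 1*(-160)) + 16411) = 8480/((1977 + 160) + 16411) = 8480/(2137 + 16411) = 8480/18548 = 8480*(1/18548) = 2120/4637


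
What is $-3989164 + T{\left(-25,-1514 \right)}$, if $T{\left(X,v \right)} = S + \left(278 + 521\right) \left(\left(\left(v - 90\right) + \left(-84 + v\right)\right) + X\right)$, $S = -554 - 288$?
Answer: $-6568379$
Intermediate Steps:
$S = -842$ ($S = -554 - 288 = -842$)
$T{\left(X,v \right)} = -139868 + 799 X + 1598 v$ ($T{\left(X,v \right)} = -842 + \left(278 + 521\right) \left(\left(\left(v - 90\right) + \left(-84 + v\right)\right) + X\right) = -842 + 799 \left(\left(\left(-90 + v\right) + \left(-84 + v\right)\right) + X\right) = -842 + 799 \left(\left(-174 + 2 v\right) + X\right) = -842 + 799 \left(-174 + X + 2 v\right) = -842 + \left(-139026 + 799 X + 1598 v\right) = -139868 + 799 X + 1598 v$)
$-3989164 + T{\left(-25,-1514 \right)} = -3989164 + \left(-139868 + 799 \left(-25\right) + 1598 \left(-1514\right)\right) = -3989164 - 2579215 = -6568379$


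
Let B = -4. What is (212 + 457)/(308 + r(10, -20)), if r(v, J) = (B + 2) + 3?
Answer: 223/103 ≈ 2.1650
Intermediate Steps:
r(v, J) = 1 (r(v, J) = (-4 + 2) + 3 = -2 + 3 = 1)
(212 + 457)/(308 + r(10, -20)) = (212 + 457)/(308 + 1) = 669/309 = 669*(1/309) = 223/103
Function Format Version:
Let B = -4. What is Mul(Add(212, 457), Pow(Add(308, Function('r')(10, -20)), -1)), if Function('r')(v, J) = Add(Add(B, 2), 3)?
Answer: Rational(223, 103) ≈ 2.1650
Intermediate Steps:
Function('r')(v, J) = 1 (Function('r')(v, J) = Add(Add(-4, 2), 3) = Add(-2, 3) = 1)
Mul(Add(212, 457), Pow(Add(308, Function('r')(10, -20)), -1)) = Mul(Add(212, 457), Pow(Add(308, 1), -1)) = Mul(669, Pow(309, -1)) = Mul(669, Rational(1, 309)) = Rational(223, 103)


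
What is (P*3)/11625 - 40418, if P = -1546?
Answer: -156621296/3875 ≈ -40418.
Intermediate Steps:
(P*3)/11625 - 40418 = -1546*3/11625 - 40418 = -4638*1/11625 - 40418 = -1546/3875 - 40418 = -156621296/3875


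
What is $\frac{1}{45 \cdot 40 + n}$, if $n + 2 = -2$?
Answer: $\frac{1}{1796} \approx 0.00055679$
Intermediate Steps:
$n = -4$ ($n = -2 - 2 = -4$)
$\frac{1}{45 \cdot 40 + n} = \frac{1}{45 \cdot 40 - 4} = \frac{1}{1800 - 4} = \frac{1}{1796}$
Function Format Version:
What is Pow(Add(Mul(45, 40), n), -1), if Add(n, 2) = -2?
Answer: Rational(1, 1796) ≈ 0.00055679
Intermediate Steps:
n = -4 (n = Add(-2, -2) = -4)
Pow(Add(Mul(45, 40), n), -1) = Pow(Add(Mul(45, 40), -4), -1) = Pow(Add(1800, -4), -1) = Pow(1796, -1) = Rational(1, 1796)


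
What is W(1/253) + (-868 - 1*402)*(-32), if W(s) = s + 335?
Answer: 10366676/253 ≈ 40975.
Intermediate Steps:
W(s) = 335 + s
W(1/253) + (-868 - 1*402)*(-32) = (335 + 1/253) + (-868 - 1*402)*(-32) = (335 + 1/253) + (-868 - 402)*(-32) = 84756/253 - 1270*(-32) = 84756/253 + 40640 = 10366676/253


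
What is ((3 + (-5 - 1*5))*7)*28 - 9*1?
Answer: -1381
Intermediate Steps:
((3 + (-5 - 1*5))*7)*28 - 9*1 = ((3 + (-5 - 5))*7)*28 - 9 = ((3 - 10)*7)*28 - 9 = -7*7*28 - 9 = -49*28 - 9 = -1372 - 9 = -1381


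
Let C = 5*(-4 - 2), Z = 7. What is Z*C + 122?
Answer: -88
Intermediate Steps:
C = -30 (C = 5*(-6) = -30)
Z*C + 122 = 7*(-30) + 122 = -210 + 122 = -88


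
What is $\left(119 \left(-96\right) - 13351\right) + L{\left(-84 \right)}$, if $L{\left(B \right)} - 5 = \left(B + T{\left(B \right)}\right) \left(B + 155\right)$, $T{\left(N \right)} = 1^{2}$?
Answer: $-30663$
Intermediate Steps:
$T{\left(N \right)} = 1$
$L{\left(B \right)} = 5 + \left(1 + B\right) \left(155 + B\right)$ ($L{\left(B \right)} = 5 + \left(B + 1\right) \left(B + 155\right) = 5 + \left(1 + B\right) \left(155 + B\right)$)
$\left(119 \left(-96\right) - 13351\right) + L{\left(-84 \right)} = \left(119 \left(-96\right) - 13351\right) + \left(160 + \left(-84\right)^{2} + 156 \left(-84\right)\right) = \left(-11424 - 13351\right) + \left(160 + 7056 - 13104\right) = -24775 - 5888 = -30663$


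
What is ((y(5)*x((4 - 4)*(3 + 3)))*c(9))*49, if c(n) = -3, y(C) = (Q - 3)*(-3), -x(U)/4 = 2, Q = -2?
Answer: 17640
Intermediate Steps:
x(U) = -8 (x(U) = -4*2 = -8)
y(C) = 15 (y(C) = (-2 - 3)*(-3) = -5*(-3) = 15)
((y(5)*x((4 - 4)*(3 + 3)))*c(9))*49 = ((15*(-8))*(-3))*49 = -120*(-3)*49 = 360*49 = 17640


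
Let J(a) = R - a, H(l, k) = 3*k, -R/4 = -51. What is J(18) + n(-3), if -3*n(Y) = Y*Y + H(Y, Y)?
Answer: 186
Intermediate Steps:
R = 204 (R = -4*(-51) = 204)
J(a) = 204 - a
n(Y) = -Y - Y**2/3 (n(Y) = -(Y*Y + 3*Y)/3 = -(Y**2 + 3*Y)/3 = -Y - Y**2/3)
J(18) + n(-3) = (204 - 1*18) + (1/3)*(-3)*(-3 - 1*(-3)) = (204 - 18) + (1/3)*(-3)*(-3 + 3) = 186 + (1/3)*(-3)*0 = 186 + 0 = 186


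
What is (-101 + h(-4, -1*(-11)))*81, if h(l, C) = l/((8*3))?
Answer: -16389/2 ≈ -8194.5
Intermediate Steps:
h(l, C) = l/24
(-101 + h(-4, -1*(-11)))*81 = (-101 + (1/24)*(-4))*81 = (-101 - ⅙)*81 = -607/6*81 = -16389/2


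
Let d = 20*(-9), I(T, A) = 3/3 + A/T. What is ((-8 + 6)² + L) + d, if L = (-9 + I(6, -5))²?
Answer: -3527/36 ≈ -97.972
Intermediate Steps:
I(T, A) = 1 + A/T (I(T, A) = 3*(⅓) + A/T = 1 + A/T)
d = -180
L = 2809/36 (L = (-9 + (-5 + 6)/6)² = (-9 + (⅙)*1)² = (-9 + ⅙)² = (-53/6)² = 2809/36 ≈ 78.028)
((-8 + 6)² + L) + d = ((-8 + 6)² + 2809/36) - 180 = ((-2)² + 2809/36) - 180 = (4 + 2809/36) - 180 = 2953/36 - 180 = -3527/36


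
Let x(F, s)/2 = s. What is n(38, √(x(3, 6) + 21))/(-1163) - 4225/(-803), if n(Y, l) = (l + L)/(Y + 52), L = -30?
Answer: 14741828/2801667 - √33/104670 ≈ 5.2617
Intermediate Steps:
x(F, s) = 2*s
n(Y, l) = (-30 + l)/(52 + Y) (n(Y, l) = (l - 30)/(Y + 52) = (-30 + l)/(52 + Y))
n(38, √(x(3, 6) + 21))/(-1163) - 4225/(-803) = ((-30 + √(2*6 + 21))/(52 + 38))/(-1163) - 4225/(-803) = ((-30 + √(12 + 21))/90)*(-1/1163) - 4225*(-1/803) = ((-30 + √33)/90)*(-1/1163) + 4225/803 = (-⅓ + √33/90)*(-1/1163) + 4225/803 = (1/3489 - √33/104670) + 4225/803 = 14741828/2801667 - √33/104670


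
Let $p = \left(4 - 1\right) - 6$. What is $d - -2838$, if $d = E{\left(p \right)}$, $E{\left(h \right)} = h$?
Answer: $2835$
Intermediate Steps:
$p = -3$ ($p = 3 - 6 = -3$)
$d = -3$
$d - -2838 = -3 - -2838 = -3 + 2838 = 2835$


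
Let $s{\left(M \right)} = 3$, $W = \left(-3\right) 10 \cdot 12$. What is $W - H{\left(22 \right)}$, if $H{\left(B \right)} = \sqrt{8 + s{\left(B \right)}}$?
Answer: $-360 - \sqrt{11} \approx -363.32$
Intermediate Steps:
$W = -360$ ($W = \left(-30\right) 12 = -360$)
$H{\left(B \right)} = \sqrt{11}$ ($H{\left(B \right)} = \sqrt{8 + 3} = \sqrt{11}$)
$W - H{\left(22 \right)} = -360 - \sqrt{11}$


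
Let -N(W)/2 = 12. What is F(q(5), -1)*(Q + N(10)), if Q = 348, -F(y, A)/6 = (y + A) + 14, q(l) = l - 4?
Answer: -27216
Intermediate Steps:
N(W) = -24 (N(W) = -2*12 = -24)
q(l) = -4 + l
F(y, A) = -84 - 6*A - 6*y (F(y, A) = -6*((y + A) + 14) = -6*((A + y) + 14) = -6*(14 + A + y) = -84 - 6*A - 6*y)
F(q(5), -1)*(Q + N(10)) = (-84 - 6*(-1) - 6*(-4 + 5))*(348 - 24) = (-84 + 6 - 6*1)*324 = (-84 + 6 - 6)*324 = -84*324 = -27216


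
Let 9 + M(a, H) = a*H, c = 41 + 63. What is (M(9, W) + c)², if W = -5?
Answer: 2500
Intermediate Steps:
c = 104
M(a, H) = -9 + H*a (M(a, H) = -9 + a*H = -9 + H*a)
(M(9, W) + c)² = ((-9 - 5*9) + 104)² = ((-9 - 45) + 104)² = (-54 + 104)² = 50² = 2500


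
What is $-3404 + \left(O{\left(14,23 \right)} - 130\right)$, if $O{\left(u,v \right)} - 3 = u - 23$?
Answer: $-3540$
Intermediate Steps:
$O{\left(u,v \right)} = -20 + u$ ($O{\left(u,v \right)} = 3 + \left(u - 23\right) = 3 + \left(-23 + u\right) = -20 + u$)
$-3404 + \left(O{\left(14,23 \right)} - 130\right) = -3404 + \left(\left(-20 + 14\right) - 130\right) = -3404 - 136 = -3540$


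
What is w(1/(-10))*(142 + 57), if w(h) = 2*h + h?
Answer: -597/10 ≈ -59.700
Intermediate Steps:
w(h) = 3*h
w(1/(-10))*(142 + 57) = (3/(-10))*(142 + 57) = (3*(-1/10))*199 = -3/10*199 = -597/10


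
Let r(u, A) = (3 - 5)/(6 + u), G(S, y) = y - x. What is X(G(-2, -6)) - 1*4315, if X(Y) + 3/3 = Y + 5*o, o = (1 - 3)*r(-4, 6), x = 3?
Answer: -4315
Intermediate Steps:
G(S, y) = -3 + y (G(S, y) = y - 1*3 = y - 3 = -3 + y)
r(u, A) = -2/(6 + u)
o = 2 (o = (1 - 3)*(-2/(6 - 4)) = -(-4)/2 = -2*(-1) = 2)
X(Y) = 9 + Y (X(Y) = -1 + (Y + 5*2) = -1 + (Y + 10) = -1 + (10 + Y) = 9 + Y)
X(G(-2, -6)) - 1*4315 = (9 + (-3 - 6)) - 1*4315 = (9 - 9) - 4315 = 0 - 4315 = -4315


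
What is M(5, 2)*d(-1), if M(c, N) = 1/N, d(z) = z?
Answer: -½ ≈ -0.50000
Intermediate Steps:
M(c, N) = 1/N
M(5, 2)*d(-1) = -1/2 = (½)*(-1) = -½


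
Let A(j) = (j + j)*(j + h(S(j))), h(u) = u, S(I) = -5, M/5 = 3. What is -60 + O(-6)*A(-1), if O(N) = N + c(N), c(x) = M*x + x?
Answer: -1284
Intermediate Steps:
M = 15 (M = 5*3 = 15)
A(j) = 2*j*(-5 + j) (A(j) = (j + j)*(j - 5) = (2*j)*(-5 + j) = 2*j*(-5 + j))
c(x) = 16*x (c(x) = 15*x + x = 16*x)
O(N) = 17*N (O(N) = N + 16*N = 17*N)
-60 + O(-6)*A(-1) = -60 + (17*(-6))*(2*(-1)*(-5 - 1)) = -60 - 204*(-1)*(-6) = -60 - 102*12 = -60 - 1224 = -1284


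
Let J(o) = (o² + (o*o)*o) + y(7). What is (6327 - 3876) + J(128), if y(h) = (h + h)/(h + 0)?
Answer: 2115989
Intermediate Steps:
y(h) = 2 (y(h) = (2*h)/h = 2)
J(o) = 2 + o² + o³ (J(o) = (o² + (o*o)*o) + 2 = (o² + o²*o) + 2 = (o² + o³) + 2 = 2 + o² + o³)
(6327 - 3876) + J(128) = (6327 - 3876) + (2 + 128² + 128³) = 2451 + (2 + 16384 + 2097152) = 2451 + 2113538 = 2115989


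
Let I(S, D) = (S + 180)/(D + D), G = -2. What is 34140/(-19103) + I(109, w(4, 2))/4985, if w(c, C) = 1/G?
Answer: -175708667/95228455 ≈ -1.8451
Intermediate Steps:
w(c, C) = -½ (w(c, C) = 1/(-2) = -½)
I(S, D) = (180 + S)/(2*D) (I(S, D) = (180 + S)/((2*D)) = (180 + S)*(1/(2*D)) = (180 + S)/(2*D))
34140/(-19103) + I(109, w(4, 2))/4985 = 34140/(-19103) + ((180 + 109)/(2*(-½)))/4985 = 34140*(-1/19103) + ((½)*(-2)*289)*(1/4985) = -34140/19103 - 289*1/4985 = -34140/19103 - 289/4985 = -175708667/95228455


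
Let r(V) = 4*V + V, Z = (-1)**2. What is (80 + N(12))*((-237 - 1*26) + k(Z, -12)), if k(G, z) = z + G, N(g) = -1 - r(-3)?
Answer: -25756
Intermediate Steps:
Z = 1
r(V) = 5*V
N(g) = 14 (N(g) = -1 - 5*(-3) = -1 - 1*(-15) = -1 + 15 = 14)
k(G, z) = G + z
(80 + N(12))*((-237 - 1*26) + k(Z, -12)) = (80 + 14)*((-237 - 1*26) + (1 - 12)) = 94*((-237 - 26) - 11) = 94*(-263 - 11) = 94*(-274) = -25756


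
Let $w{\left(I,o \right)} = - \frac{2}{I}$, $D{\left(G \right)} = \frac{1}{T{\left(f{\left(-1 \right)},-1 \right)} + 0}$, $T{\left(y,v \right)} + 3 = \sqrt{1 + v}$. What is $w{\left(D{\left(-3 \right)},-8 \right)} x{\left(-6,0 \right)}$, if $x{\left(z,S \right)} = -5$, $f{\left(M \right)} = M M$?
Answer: $-30$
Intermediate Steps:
$f{\left(M \right)} = M^{2}$
$T{\left(y,v \right)} = -3 + \sqrt{1 + v}$
$D{\left(G \right)} = - \frac{1}{3}$ ($D{\left(G \right)} = \frac{1}{\left(-3 + \sqrt{1 - 1}\right) + 0} = \frac{1}{\left(-3 + \sqrt{0}\right) + 0} = \frac{1}{\left(-3 + 0\right) + 0} = \frac{1}{-3 + 0} = \frac{1}{-3} = - \frac{1}{3}$)
$w{\left(I,o \right)} = - \frac{2}{I}$
$w{\left(D{\left(-3 \right)},-8 \right)} x{\left(-6,0 \right)} = - \frac{2}{- \frac{1}{3}} \left(-5\right) = \left(-2\right) \left(-3\right) \left(-5\right) = 6 \left(-5\right) = -30$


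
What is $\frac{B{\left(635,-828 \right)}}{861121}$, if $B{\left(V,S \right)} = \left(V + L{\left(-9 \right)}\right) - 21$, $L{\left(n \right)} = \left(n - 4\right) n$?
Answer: $\frac{731}{861121} \approx 0.00084889$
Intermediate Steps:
$L{\left(n \right)} = n \left(-4 + n\right)$ ($L{\left(n \right)} = \left(-4 + n\right) n = n \left(-4 + n\right)$)
$B{\left(V,S \right)} = 96 + V$ ($B{\left(V,S \right)} = \left(V - 9 \left(-4 - 9\right)\right) - 21 = \left(V - -117\right) - 21 = \left(V + 117\right) - 21 = \left(117 + V\right) - 21 = 96 + V$)
$\frac{B{\left(635,-828 \right)}}{861121} = \frac{96 + 635}{861121} = 731 \cdot \frac{1}{861121} = \frac{731}{861121}$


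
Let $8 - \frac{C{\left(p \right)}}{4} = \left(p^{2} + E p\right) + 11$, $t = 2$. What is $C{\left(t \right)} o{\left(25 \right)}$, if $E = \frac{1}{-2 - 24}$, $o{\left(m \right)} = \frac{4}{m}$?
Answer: $- \frac{288}{65} \approx -4.4308$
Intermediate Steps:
$E = - \frac{1}{26}$ ($E = \frac{1}{-2 - 24} = \frac{1}{-26} = - \frac{1}{26} \approx -0.038462$)
$C{\left(p \right)} = -12 - 4 p^{2} + \frac{2 p}{13}$ ($C{\left(p \right)} = 32 - 4 \left(\left(p^{2} - \frac{p}{26}\right) + 11\right) = 32 - 4 \left(11 + p^{2} - \frac{p}{26}\right) = 32 - \left(44 + 4 p^{2} - \frac{2 p}{13}\right) = -12 - 4 p^{2} + \frac{2 p}{13}$)
$C{\left(t \right)} o{\left(25 \right)} = \left(-12 - 4 \cdot 2^{2} + \frac{2}{13} \cdot 2\right) \frac{4}{25} = \left(-12 - 16 + \frac{4}{13}\right) 4 \cdot \frac{1}{25} = \left(-12 - 16 + \frac{4}{13}\right) \frac{4}{25} = \left(- \frac{360}{13}\right) \frac{4}{25} = - \frac{288}{65}$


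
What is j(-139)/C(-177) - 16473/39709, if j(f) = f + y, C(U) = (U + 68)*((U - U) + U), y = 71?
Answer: -320513801/766105737 ≈ -0.41837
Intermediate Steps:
C(U) = U*(68 + U) (C(U) = (68 + U)*(0 + U) = (68 + U)*U = U*(68 + U))
j(f) = 71 + f (j(f) = f + 71 = 71 + f)
j(-139)/C(-177) - 16473/39709 = (71 - 139)/((-177*(68 - 177))) - 16473/39709 = -68/((-177*(-109))) - 16473*1/39709 = -68/19293 - 16473/39709 = -320513801/766105737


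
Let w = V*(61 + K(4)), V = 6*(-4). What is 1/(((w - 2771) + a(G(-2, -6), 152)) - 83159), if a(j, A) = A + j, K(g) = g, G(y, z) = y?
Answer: -1/87340 ≈ -1.1450e-5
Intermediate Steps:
V = -24
w = -1560 (w = -24*(61 + 4) = -24*65 = -1560)
1/(((w - 2771) + a(G(-2, -6), 152)) - 83159) = 1/(((-1560 - 2771) + (152 - 2)) - 83159) = 1/((-4331 + 150) - 83159) = 1/(-4181 - 83159) = 1/(-87340) = -1/87340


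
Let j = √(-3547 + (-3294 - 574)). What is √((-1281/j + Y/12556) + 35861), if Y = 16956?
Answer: √(19428697751330549450 + 93592902650415*I*√7415)/23275685 ≈ 189.37 + 0.039278*I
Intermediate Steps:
j = I*√7415 (j = √(-3547 - 3868) = √(-7415) = I*√7415 ≈ 86.11*I)
√((-1281/j + Y/12556) + 35861) = √((-1281*(-I*√7415/7415) + 16956/12556) + 35861) = √((-(-1281)*I*√7415/7415 + 16956*(1/12556)) + 35861) = √((1281*I*√7415/7415 + 4239/3139) + 35861) = √((4239/3139 + 1281*I*√7415/7415) + 35861) = √(112571918/3139 + 1281*I*√7415/7415)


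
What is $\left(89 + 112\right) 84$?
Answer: $16884$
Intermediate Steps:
$\left(89 + 112\right) 84 = 201 \cdot 84 = 16884$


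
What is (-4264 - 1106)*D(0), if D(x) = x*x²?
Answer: 0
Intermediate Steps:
D(x) = x³
(-4264 - 1106)*D(0) = (-4264 - 1106)*0³ = -5370*0 = 0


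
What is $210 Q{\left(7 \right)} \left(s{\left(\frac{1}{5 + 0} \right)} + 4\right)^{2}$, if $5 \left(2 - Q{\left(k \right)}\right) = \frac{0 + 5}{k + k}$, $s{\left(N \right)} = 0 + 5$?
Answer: $32805$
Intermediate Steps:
$s{\left(N \right)} = 5$
$Q{\left(k \right)} = 2 - \frac{1}{2 k}$ ($Q{\left(k \right)} = 2 - \frac{\left(0 + 5\right) \frac{1}{k + k}}{5} = 2 - \frac{5 \frac{1}{2 k}}{5} = 2 - \frac{\frac{5}{2} \frac{1}{k}}{5} = 2 - \frac{1}{2 k}$)
$210 Q{\left(7 \right)} \left(s{\left(\frac{1}{5 + 0} \right)} + 4\right)^{2} = 210 \left(2 - \frac{1}{2 \cdot 7}\right) \left(5 + 4\right)^{2} = 210 \left(2 - \frac{1}{14}\right) 9^{2} = 210 \left(2 - \frac{1}{14}\right) 81 = 210 \cdot \frac{27}{14} \cdot 81 = 405 \cdot 81 = 32805$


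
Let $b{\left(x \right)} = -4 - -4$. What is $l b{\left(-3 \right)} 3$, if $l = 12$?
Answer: $0$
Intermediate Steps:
$b{\left(x \right)} = 0$ ($b{\left(x \right)} = -4 + 4 = 0$)
$l b{\left(-3 \right)} 3 = 12 \cdot 0 \cdot 3 = 0 \cdot 3 = 0$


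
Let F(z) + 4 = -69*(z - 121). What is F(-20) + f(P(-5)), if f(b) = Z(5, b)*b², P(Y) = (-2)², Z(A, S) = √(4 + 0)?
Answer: 9757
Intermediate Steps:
Z(A, S) = 2 (Z(A, S) = √4 = 2)
P(Y) = 4
F(z) = 8345 - 69*z (F(z) = -4 - 69*(z - 121) = -4 - 69*(-121 + z) = -4 + (8349 - 69*z) = 8345 - 69*z)
f(b) = 2*b²
F(-20) + f(P(-5)) = (8345 - 69*(-20)) + 2*4² = (8345 + 1380) + 2*16 = 9725 + 32 = 9757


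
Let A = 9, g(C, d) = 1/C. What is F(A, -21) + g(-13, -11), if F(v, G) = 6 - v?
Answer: -40/13 ≈ -3.0769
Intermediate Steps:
F(A, -21) + g(-13, -11) = (6 - 1*9) + 1/(-13) = (6 - 9) - 1/13 = -3 - 1/13 = -40/13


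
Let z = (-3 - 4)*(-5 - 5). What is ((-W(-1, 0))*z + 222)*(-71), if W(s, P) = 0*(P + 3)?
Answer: -15762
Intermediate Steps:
W(s, P) = 0 (W(s, P) = 0*(3 + P) = 0)
z = 70 (z = -7*(-10) = 70)
((-W(-1, 0))*z + 222)*(-71) = (-1*0*70 + 222)*(-71) = (0*70 + 222)*(-71) = (0 + 222)*(-71) = 222*(-71) = -15762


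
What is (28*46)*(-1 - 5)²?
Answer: 46368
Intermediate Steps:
(28*46)*(-1 - 5)² = 1288*(-6)² = 1288*36 = 46368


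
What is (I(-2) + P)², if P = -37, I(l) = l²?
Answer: 1089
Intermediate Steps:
(I(-2) + P)² = ((-2)² - 37)² = (4 - 37)² = (-33)² = 1089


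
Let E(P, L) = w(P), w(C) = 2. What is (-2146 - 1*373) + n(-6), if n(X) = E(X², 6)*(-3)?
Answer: -2525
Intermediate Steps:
E(P, L) = 2
n(X) = -6 (n(X) = 2*(-3) = -6)
(-2146 - 1*373) + n(-6) = (-2146 - 1*373) - 6 = (-2146 - 373) - 6 = -2519 - 6 = -2525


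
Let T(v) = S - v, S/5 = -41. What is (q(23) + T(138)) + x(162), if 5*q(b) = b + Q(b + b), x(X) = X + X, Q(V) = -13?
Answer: -17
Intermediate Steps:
S = -205 (S = 5*(-41) = -205)
x(X) = 2*X
T(v) = -205 - v
q(b) = -13/5 + b/5 (q(b) = (b - 13)/5 = (-13 + b)/5 = -13/5 + b/5)
(q(23) + T(138)) + x(162) = ((-13/5 + (⅕)*23) + (-205 - 1*138)) + 2*162 = ((-13/5 + 23/5) + (-205 - 138)) + 324 = (2 - 343) + 324 = -341 + 324 = -17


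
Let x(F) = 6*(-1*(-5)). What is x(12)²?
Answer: 900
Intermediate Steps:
x(F) = 30 (x(F) = 6*5 = 30)
x(12)² = 30² = 900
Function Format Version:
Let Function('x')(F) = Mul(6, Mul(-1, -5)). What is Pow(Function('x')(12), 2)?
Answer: 900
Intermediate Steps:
Function('x')(F) = 30 (Function('x')(F) = Mul(6, 5) = 30)
Pow(Function('x')(12), 2) = Pow(30, 2) = 900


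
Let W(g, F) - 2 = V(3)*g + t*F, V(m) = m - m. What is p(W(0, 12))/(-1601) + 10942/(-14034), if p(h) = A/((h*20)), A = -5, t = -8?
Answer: -3293417713/4224065592 ≈ -0.77968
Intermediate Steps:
V(m) = 0
W(g, F) = 2 - 8*F (W(g, F) = 2 + (0*g - 8*F) = 2 + (0 - 8*F) = 2 - 8*F)
p(h) = -1/(4*h) (p(h) = -5*1/(20*h) = -1/(4*h))
p(W(0, 12))/(-1601) + 10942/(-14034) = -1/(4*(2 - 8*12))/(-1601) + 10942/(-14034) = -1/(4*(2 - 96))*(-1/1601) + 10942*(-1/14034) = -¼/(-94)*(-1/1601) - 5471/7017 = -¼*(-1/94)*(-1/1601) - 5471/7017 = (1/376)*(-1/1601) - 5471/7017 = -1/601976 - 5471/7017 = -3293417713/4224065592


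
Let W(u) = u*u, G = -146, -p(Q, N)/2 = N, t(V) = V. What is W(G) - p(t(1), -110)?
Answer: 21096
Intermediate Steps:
p(Q, N) = -2*N
W(u) = u**2
W(G) - p(t(1), -110) = (-146)**2 - (-2)*(-110) = 21316 - 1*220 = 21316 - 220 = 21096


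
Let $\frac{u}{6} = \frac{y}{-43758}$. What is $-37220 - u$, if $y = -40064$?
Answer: $- \frac{271485524}{7293} \approx -37226.0$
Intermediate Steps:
$u = \frac{40064}{7293}$ ($u = 6 \left(- \frac{40064}{-43758}\right) = 6 \left(\left(-40064\right) \left(- \frac{1}{43758}\right)\right) = 6 \cdot \frac{20032}{21879} = \frac{40064}{7293} \approx 5.4935$)
$-37220 - u = -37220 - \frac{40064}{7293} = - \frac{271485524}{7293}$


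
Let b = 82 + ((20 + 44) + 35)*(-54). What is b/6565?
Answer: -5264/6565 ≈ -0.80183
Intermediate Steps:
b = -5264 (b = 82 + (64 + 35)*(-54) = 82 + 99*(-54) = 82 - 5346 = -5264)
b/6565 = -5264/6565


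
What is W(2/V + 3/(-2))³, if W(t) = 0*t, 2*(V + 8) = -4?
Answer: 0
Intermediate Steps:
V = -10 (V = -8 + (½)*(-4) = -8 - 2 = -10)
W(t) = 0
W(2/V + 3/(-2))³ = 0³ = 0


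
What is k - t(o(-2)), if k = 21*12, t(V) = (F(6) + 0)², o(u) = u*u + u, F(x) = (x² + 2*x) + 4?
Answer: -2452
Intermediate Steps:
F(x) = 4 + x² + 2*x
o(u) = u + u² (o(u) = u² + u = u + u²)
t(V) = 2704 (t(V) = ((4 + 6² + 2*6) + 0)² = ((4 + 36 + 12) + 0)² = (52 + 0)² = 52² = 2704)
k = 252
k - t(o(-2)) = 252 - 1*2704 = 252 - 2704 = -2452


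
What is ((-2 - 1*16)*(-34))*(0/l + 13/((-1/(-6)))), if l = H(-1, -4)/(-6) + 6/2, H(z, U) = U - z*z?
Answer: 47736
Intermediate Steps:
H(z, U) = U - z²
l = 23/6 (l = (-4 - 1*(-1)²)/(-6) + 6/2 = (-4 - 1*1)*(-⅙) + 6*(½) = (-4 - 1)*(-⅙) + 3 = -5*(-⅙) + 3 = ⅚ + 3 = 23/6 ≈ 3.8333)
((-2 - 1*16)*(-34))*(0/l + 13/((-1/(-6)))) = ((-2 - 1*16)*(-34))*(0/(23/6) + 13/((-1/(-6)))) = ((-2 - 16)*(-34))*(0*(6/23) + 13/((-1*(-⅙)))) = (-18*(-34))*(0 + 13/(⅙)) = 612*(0 + 13*6) = 612*(0 + 78) = 612*78 = 47736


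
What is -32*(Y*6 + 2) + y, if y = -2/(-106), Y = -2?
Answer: 16961/53 ≈ 320.02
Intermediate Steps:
y = 1/53 (y = -2*(-1/106) = 1/53 ≈ 0.018868)
-32*(Y*6 + 2) + y = -32*(-2*6 + 2) + 1/53 = -32*(-12 + 2) + 1/53 = -32*(-10) + 1/53 = 320 + 1/53 = 16961/53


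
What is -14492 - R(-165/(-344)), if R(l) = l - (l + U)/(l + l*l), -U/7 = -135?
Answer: -25347447899/1926056 ≈ -13160.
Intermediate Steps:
U = 945 (U = -7*(-135) = 945)
R(l) = l - (945 + l)/(l + l**2) (R(l) = l - (l + 945)/(l + l*l) = l - (945 + l)/(l + l**2))
-14492 - R(-165/(-344)) = -14492 - (-945 + (-165/(-344))**2 + (-165/(-344))**3 - (-165)/(-344))/(((-165/(-344)))*(1 - 165/(-344))) = -14492 - (-945 + (-165*(-1/344))**2 + (-165*(-1/344))**3 - (-165)*(-1)/344)/(((-165*(-1/344)))*(1 - 165*(-1/344))) = -14492 - (-945 + (165/344)**2 + (165/344)**3 - 1*165/344)/(165/344*(1 + 165/344)) = -14492 - 344*(-945 + 27225/118336 + 4492125/40707584 - 165/344)/(165*509/344) = -14492 - 344*344*(-38474334795)/(165*509*40707584) = -14492 - 1*(-2564955653/1926056) = -14492 + 2564955653/1926056 = -25347447899/1926056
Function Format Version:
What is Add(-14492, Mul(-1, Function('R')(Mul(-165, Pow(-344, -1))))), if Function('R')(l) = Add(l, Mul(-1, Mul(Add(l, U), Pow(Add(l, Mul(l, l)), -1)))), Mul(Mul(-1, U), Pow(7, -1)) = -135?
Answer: Rational(-25347447899, 1926056) ≈ -13160.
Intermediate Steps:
U = 945 (U = Mul(-7, -135) = 945)
Function('R')(l) = Add(l, Mul(-1, Pow(Add(l, Pow(l, 2)), -1), Add(945, l))) (Function('R')(l) = Add(l, Mul(-1, Mul(Add(l, 945), Pow(Add(l, Mul(l, l)), -1)))) = Add(l, Mul(-1, Mul(Add(945, l), Pow(Add(l, Pow(l, 2)), -1)))) = Add(l, Mul(-1, Mul(Pow(Add(l, Pow(l, 2)), -1), Add(945, l)))) = Add(l, Mul(-1, Pow(Add(l, Pow(l, 2)), -1), Add(945, l))))
Add(-14492, Mul(-1, Function('R')(Mul(-165, Pow(-344, -1))))) = Add(-14492, Mul(-1, Mul(Pow(Mul(-165, Pow(-344, -1)), -1), Pow(Add(1, Mul(-165, Pow(-344, -1))), -1), Add(-945, Pow(Mul(-165, Pow(-344, -1)), 2), Pow(Mul(-165, Pow(-344, -1)), 3), Mul(-1, Mul(-165, Pow(-344, -1))))))) = Add(-14492, Mul(-1, Mul(Pow(Mul(-165, Rational(-1, 344)), -1), Pow(Add(1, Mul(-165, Rational(-1, 344))), -1), Add(-945, Pow(Mul(-165, Rational(-1, 344)), 2), Pow(Mul(-165, Rational(-1, 344)), 3), Mul(-1, Mul(-165, Rational(-1, 344))))))) = Add(-14492, Mul(-1, Mul(Pow(Rational(165, 344), -1), Pow(Add(1, Rational(165, 344)), -1), Add(-945, Pow(Rational(165, 344), 2), Pow(Rational(165, 344), 3), Mul(-1, Rational(165, 344)))))) = Add(-14492, Mul(-1, Mul(Rational(344, 165), Pow(Rational(509, 344), -1), Add(-945, Rational(27225, 118336), Rational(4492125, 40707584), Rational(-165, 344))))) = Add(-14492, Mul(-1, Mul(Rational(344, 165), Rational(344, 509), Rational(-38474334795, 40707584)))) = Add(-14492, Mul(-1, Rational(-2564955653, 1926056))) = Add(-14492, Rational(2564955653, 1926056)) = Rational(-25347447899, 1926056)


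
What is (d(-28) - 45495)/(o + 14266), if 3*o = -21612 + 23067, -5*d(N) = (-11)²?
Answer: -227596/73755 ≈ -3.0858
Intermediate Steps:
d(N) = -121/5 (d(N) = -⅕*(-11)² = -⅕*121 = -121/5)
o = 485 (o = (-21612 + 23067)/3 = (⅓)*1455 = 485)
(d(-28) - 45495)/(o + 14266) = (-121/5 - 45495)/(485 + 14266) = -227596/5/14751 = -227596/5*1/14751 = -227596/73755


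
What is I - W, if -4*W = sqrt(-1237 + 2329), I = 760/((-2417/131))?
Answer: -99560/2417 + sqrt(273)/2 ≈ -32.930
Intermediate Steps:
I = -99560/2417 (I = 760/((-2417*1/131)) = 760/(-2417/131) = 760*(-131/2417) = -99560/2417 ≈ -41.192)
W = -sqrt(273)/2 (W = -sqrt(-1237 + 2329)/4 = -sqrt(273)/2 ≈ -8.2614)
I - W = -99560/2417 - (-1)*sqrt(273)/2 = -99560/2417 + sqrt(273)/2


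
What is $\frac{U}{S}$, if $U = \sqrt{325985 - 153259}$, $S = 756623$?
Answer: $\frac{\sqrt{172726}}{756623} \approx 0.00054929$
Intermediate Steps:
$U = \sqrt{172726} \approx 415.6$
$\frac{U}{S} = \frac{\sqrt{172726}}{756623}$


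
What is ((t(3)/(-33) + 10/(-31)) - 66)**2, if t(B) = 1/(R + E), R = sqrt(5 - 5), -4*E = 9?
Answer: 372720018064/84768849 ≈ 4396.9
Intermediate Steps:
E = -9/4 (E = -1/4*9 = -9/4 ≈ -2.2500)
R = 0 (R = sqrt(0) = 0)
t(B) = -4/9 (t(B) = 1/(0 - 9/4) = 1/(-9/4) = -4/9)
((t(3)/(-33) + 10/(-31)) - 66)**2 = ((-4/9/(-33) + 10/(-31)) - 66)**2 = ((-4/9*(-1/33) + 10*(-1/31)) - 66)**2 = ((4/297 - 10/31) - 66)**2 = (-2846/9207 - 66)**2 = (-610508/9207)**2 = 372720018064/84768849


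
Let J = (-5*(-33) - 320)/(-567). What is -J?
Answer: -155/567 ≈ -0.27337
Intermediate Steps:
J = 155/567 (J = (165 - 320)*(-1/567) = -155*(-1/567) = 155/567 ≈ 0.27337)
-J = -1*155/567 = -155/567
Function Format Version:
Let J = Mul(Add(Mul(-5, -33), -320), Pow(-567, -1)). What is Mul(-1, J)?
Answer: Rational(-155, 567) ≈ -0.27337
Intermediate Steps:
J = Rational(155, 567) (J = Mul(Add(165, -320), Rational(-1, 567)) = Mul(-155, Rational(-1, 567)) = Rational(155, 567) ≈ 0.27337)
Mul(-1, J) = Mul(-1, Rational(155, 567)) = Rational(-155, 567)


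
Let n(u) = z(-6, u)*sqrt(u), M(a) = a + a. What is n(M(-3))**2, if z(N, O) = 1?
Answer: -6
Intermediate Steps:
M(a) = 2*a
n(u) = sqrt(u) (n(u) = 1*sqrt(u) = sqrt(u))
n(M(-3))**2 = (sqrt(2*(-3)))**2 = (sqrt(-6))**2 = (I*sqrt(6))**2 = -6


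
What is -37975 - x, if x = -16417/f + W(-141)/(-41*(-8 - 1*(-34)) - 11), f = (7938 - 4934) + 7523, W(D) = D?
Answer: -143509455241/3779193 ≈ -37974.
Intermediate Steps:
f = 10527 (f = 3004 + 7523 = 10527)
x = -5398934/3779193 (x = -16417/10527 - 141/(-41*(-8 - 1*(-34)) - 11) = -16417*1/10527 - 141/(-41*(-8 + 34) - 11) = -16417/10527 - 141/(-41*26 - 11) = -16417/10527 - 141/(-1066 - 11) = -16417/10527 - 141/(-1077) = -16417/10527 - 141*(-1/1077) = -16417/10527 + 47/359 = -5398934/3779193 ≈ -1.4286)
-37975 - x = -37975 - 1*(-5398934/3779193) = -37975 + 5398934/3779193 = -143509455241/3779193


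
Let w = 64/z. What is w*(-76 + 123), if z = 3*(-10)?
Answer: -1504/15 ≈ -100.27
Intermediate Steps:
z = -30
w = -32/15 (w = 64/(-30) = 64*(-1/30) = -32/15 ≈ -2.1333)
w*(-76 + 123) = -32*(-76 + 123)/15 = -32/15*47 = -1504/15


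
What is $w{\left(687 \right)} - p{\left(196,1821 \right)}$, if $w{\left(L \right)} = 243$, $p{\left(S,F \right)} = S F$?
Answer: $-356673$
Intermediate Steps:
$p{\left(S,F \right)} = F S$
$w{\left(687 \right)} - p{\left(196,1821 \right)} = 243 - 1821 \cdot 196 = 243 - 356916 = -356673$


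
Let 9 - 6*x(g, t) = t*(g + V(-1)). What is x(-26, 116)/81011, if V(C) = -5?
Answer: 515/69438 ≈ 0.0074167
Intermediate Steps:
x(g, t) = 3/2 - t*(-5 + g)/6 (x(g, t) = 3/2 - t*(g - 5)/6 = 3/2 - t*(-5 + g)/6)
x(-26, 116)/81011 = (3/2 + (5/6)*116 - 1/6*(-26)*116)/81011 = (3/2 + 290/3 + 1508/3)*(1/81011) = (3605/6)*(1/81011) = 515/69438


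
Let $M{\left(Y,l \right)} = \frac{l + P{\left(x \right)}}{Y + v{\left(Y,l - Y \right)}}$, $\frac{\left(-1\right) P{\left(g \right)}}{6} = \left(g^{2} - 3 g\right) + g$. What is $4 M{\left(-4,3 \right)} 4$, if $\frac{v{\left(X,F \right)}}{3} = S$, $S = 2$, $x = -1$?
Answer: $-120$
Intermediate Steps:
$v{\left(X,F \right)} = 6$ ($v{\left(X,F \right)} = 3 \cdot 2 = 6$)
$P{\left(g \right)} = - 6 g^{2} + 12 g$ ($P{\left(g \right)} = - 6 \left(\left(g^{2} - 3 g\right) + g\right) = - 6 \left(g^{2} - 2 g\right) = - 6 g^{2} + 12 g$)
$M{\left(Y,l \right)} = \frac{-18 + l}{6 + Y}$ ($M{\left(Y,l \right)} = \frac{l + 6 \left(-1\right) \left(2 - -1\right)}{Y + 6} = \frac{l + 6 \left(-1\right) \left(2 + 1\right)}{6 + Y} = \frac{l + 6 \left(-1\right) 3}{6 + Y} = \frac{l - 18}{6 + Y} = \frac{-18 + l}{6 + Y}$)
$4 M{\left(-4,3 \right)} 4 = 4 \frac{-18 + 3}{6 - 4} \cdot 4 = 4 \cdot \frac{1}{2} \left(-15\right) 4 = 4 \left(- \frac{15}{2}\right) 4 = \left(-30\right) 4 = -120$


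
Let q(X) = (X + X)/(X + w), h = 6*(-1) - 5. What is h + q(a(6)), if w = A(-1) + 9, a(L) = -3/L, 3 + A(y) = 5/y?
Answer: -13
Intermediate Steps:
A(y) = -3 + 5/y
h = -11 (h = -6 - 5 = -11)
w = 1 (w = (-3 + 5/(-1)) + 9 = (-3 + 5*(-1)) + 9 = (-3 - 5) + 9 = -8 + 9 = 1)
q(X) = 2*X/(1 + X) (q(X) = (X + X)/(X + 1) = (2*X)/(1 + X) = 2*X/(1 + X))
h + q(a(6)) = -11 + 2*(-3/6)/(1 - 3/6) = -11 + 2*(-3*⅙)/(1 - 3*⅙) = -11 + 2*(-½)/(1 - ½) = -11 + 2*(-½)/(½) = -11 + 2*(-½)*2 = -11 - 2 = -13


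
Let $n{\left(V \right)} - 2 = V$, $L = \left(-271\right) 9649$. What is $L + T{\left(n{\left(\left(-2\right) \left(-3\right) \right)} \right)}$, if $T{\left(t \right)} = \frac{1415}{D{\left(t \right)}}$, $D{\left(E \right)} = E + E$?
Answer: $- \frac{41836649}{16} \approx -2.6148 \cdot 10^{6}$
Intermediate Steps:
$L = -2614879$
$n{\left(V \right)} = 2 + V$
$D{\left(E \right)} = 2 E$
$T{\left(t \right)} = \frac{1415}{2 t}$
$L + T{\left(n{\left(\left(-2\right) \left(-3\right) \right)} \right)} = -2614879 + \frac{1415}{2 \left(2 - -6\right)} = -2614879 + \frac{1415}{2 \left(2 + 6\right)} = -2614879 + \frac{1415}{2 \cdot 8} = -2614879 + \frac{1415}{2} \cdot \frac{1}{8} = -2614879 + \frac{1415}{16} = - \frac{41836649}{16}$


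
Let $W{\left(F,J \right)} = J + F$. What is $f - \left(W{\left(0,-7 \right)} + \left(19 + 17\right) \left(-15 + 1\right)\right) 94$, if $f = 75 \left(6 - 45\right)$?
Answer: $45109$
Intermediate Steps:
$W{\left(F,J \right)} = F + J$
$f = -2925$ ($f = 75 \left(-39\right) = -2925$)
$f - \left(W{\left(0,-7 \right)} + \left(19 + 17\right) \left(-15 + 1\right)\right) 94 = -2925 - \left(\left(0 - 7\right) + \left(19 + 17\right) \left(-15 + 1\right)\right) 94 = -2925 - \left(-7 + 36 \left(-14\right)\right) 94 = -2925 - \left(-7 - 504\right) 94 = -2925 - \left(-511\right) 94 = -2925 - -48034 = -2925 + 48034 = 45109$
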